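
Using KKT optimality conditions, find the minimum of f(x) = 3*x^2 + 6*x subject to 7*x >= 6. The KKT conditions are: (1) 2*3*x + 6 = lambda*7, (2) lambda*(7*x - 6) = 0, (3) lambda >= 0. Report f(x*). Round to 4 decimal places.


Step 1: Try lambda = 0 (constraint inactive).
x_unc = -6/(2*3) = -1.0
Check: 7*-1.0 = -7.0 < 6 -- violated!
Step 2: Constraint must be active: 7*x = 6
x* = 6/7 = 0.8571 (rounded; the exact value 6/7 is used below)
lambda = (2*3*(6/7) + 6)/7 = 1.5918
Step 3: Compute optimal value.
f(x*) = 3*(6/7)^2 + 6*(6/7) = 7.3469


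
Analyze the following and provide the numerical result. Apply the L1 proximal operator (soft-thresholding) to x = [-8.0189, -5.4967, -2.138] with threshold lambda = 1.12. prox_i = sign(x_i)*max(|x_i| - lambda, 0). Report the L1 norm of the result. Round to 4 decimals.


Soft-thresholding with lambda = 1.12:
prox(-8.0189) = sign(-8.0189)*max(|-8.0189| - 1.12, 0) = -6.8989
prox(-5.4967) = sign(-5.4967)*max(|-5.4967| - 1.12, 0) = -4.3767
prox(-2.138) = sign(-2.138)*max(|-2.138| - 1.12, 0) = -1.018
prox(x) = [-6.8989, -4.3767, -1.018]
||prox(x)||_1 = 6.8989 + 4.3767 + 1.018 = 12.2936


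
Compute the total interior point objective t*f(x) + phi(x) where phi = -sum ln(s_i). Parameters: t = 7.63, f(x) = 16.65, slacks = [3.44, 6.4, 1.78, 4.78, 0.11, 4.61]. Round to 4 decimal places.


Step 1: Compute log-barrier.
ln values: [1.2355, 1.8563, 0.5766, 1.5644, -2.2073, 1.5282]
phi = -(1.2355 + 1.8563 + 0.5766 + 1.5644 - 2.2073 + 1.5282) = -4.5538
Step 2: Compute augmented objective.
t*f(x) = 7.63*16.65 = 127.0395
Total = 127.0395 - 4.5538 = 122.4857


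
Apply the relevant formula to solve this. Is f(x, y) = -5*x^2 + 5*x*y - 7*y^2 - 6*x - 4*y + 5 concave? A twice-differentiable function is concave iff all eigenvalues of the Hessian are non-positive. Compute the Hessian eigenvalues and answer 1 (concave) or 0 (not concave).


The Hessian of f(x,y) = -5*x^2 + 5*x*y - 7*y^2 - 6*x - 4*y + 5 is:
H = [[-10, 5], [5, -14]]
Trace = -10 - 14 = -24
Determinant = -10*-14 - (5)^2 = 115
Discriminant = (-24)^2 - 4*115 = 116.0
Eigenvalues: lambda_1 = -17.3852, lambda_2 = -6.6148
The function is concave.

1


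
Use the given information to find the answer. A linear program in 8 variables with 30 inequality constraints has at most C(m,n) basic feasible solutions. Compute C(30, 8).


Each vertex corresponds to some choice of n active constraints out of m, so the number of vertices is at most C(m, n) = m! / (n!(m-n)!).
m = 30, n = 8
Numerator: 30 * 29 * 28 * 27 * 26 * 25 * 24 * 23
Denominator: 8! = 40320
C(30, 8) = 5852925


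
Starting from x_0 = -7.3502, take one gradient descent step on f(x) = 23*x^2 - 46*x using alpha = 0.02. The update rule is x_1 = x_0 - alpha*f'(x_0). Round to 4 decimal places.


We compute the gradient at x_0 and apply the update.
f'(x) = 46*x - 46
f'(-7.3502) = 46*-7.3502 - 46 = -384.1092
x_1 = -7.3502 - 0.02*-384.1092 = 0.332


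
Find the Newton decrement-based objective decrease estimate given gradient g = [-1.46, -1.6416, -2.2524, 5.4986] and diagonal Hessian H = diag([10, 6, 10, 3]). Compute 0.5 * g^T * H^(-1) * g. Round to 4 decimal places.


Step 1: H is diagonal, so H^(-1) * g = [-0.146, -0.2736, -0.2252, 1.8329].
Step 2: g^T H^(-1) g = sum_i g_i^2 / H_ii
  = (-1.46)^2/10 + (-1.6416)^2/6 + (-2.2524)^2/10 + (5.4986)^2/3
  = 0.2132 + 0.4491 + 0.5073 + 10.0782 = 11.2478
Step 3: Objective decrease = 0.5 * g^T H^(-1) g = 5.6239


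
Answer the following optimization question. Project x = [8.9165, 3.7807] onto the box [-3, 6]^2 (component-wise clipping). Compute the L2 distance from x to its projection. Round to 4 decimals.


Project each component onto [-3, 6].
clip(8.9165) = 6.0, clip(3.7807) = 3.7807
Projection = [6.0, 3.7807]
Squared diffs: [8.506, 0.0]
Distance = sqrt(8.506) = 2.9165


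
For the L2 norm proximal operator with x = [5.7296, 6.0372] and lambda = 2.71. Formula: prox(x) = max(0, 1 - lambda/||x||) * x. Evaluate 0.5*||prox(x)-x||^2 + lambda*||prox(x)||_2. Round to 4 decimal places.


Step 1: Compute ||x||.
||x|| = 8.3232
Step 2: Compute scaling factor.
scale = max(0, 1 - 2.71/8.3232) = 0.6744
Step 3: prox(x) = [3.8641, 4.0715]
||prox(x)|| = 5.6132
Step 4: Proximal objective.
0.5*||prox-x||^2 = 3.6721
lambda*||prox|| = 15.2118
Total = 18.8839


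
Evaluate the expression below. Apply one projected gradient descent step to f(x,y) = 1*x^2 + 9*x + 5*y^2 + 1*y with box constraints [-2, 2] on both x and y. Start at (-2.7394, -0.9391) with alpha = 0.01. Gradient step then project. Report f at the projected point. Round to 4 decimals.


Step 1: Compute gradient at (-2.7394, -0.9391).
grad_x = 2*1*-2.7394 + 9 = 3.5212
grad_y = 2*5*-0.9391 + 1 = -8.391
Step 2: Gradient step.
x_raw = -2.7394 - 0.01*3.5212 = -2.7746
y_raw = -0.9391 - 0.01*-8.391 = -0.8552
Step 3: Project onto [-2, 2].
x_proj = clip(-2.7746) = -2.0
y_proj = clip(-0.8552) = -0.8552
Step 4: Evaluate f.
f(-2.0, -0.8552) = -11.1984


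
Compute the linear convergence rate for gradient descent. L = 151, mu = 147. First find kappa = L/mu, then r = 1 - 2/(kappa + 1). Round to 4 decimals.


Step 1: Compute the condition number.
kappa = L/mu = 151/147 = 1.0272
Step 2: Compute the convergence rate.
r = 1 - 2/(kappa + 1) = 1 - 2*mu/(L + mu) = (L - mu)/(L + mu) = 4/298 = 0.0134


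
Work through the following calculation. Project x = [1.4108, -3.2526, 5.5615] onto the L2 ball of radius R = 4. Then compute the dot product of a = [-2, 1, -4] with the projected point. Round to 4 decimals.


Step 1: Compute ||x|| (intermediates to 6 decimals).
||x|| = sqrt(1.4108^2 + (-3.2526)^2 + 5.5615^2) = 6.595456
Step 2: Project.
Since ||x|| > R, scale = R/||x|| = 4/6.595456 = 0.606478, proj(x) = scale * x
proj(x) = [0.855619, -1.97263, 3.372927]
Step 3: Dot product.
a^T * proj(x) = -2*0.855619 + 1*(-1.97263) - 4*3.372927 = -17.1756


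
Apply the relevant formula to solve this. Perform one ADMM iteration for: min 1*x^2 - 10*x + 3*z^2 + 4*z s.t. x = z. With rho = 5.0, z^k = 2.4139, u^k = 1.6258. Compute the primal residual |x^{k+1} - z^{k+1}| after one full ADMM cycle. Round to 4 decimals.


ADMM iteration with rho = 5.0, z^k = 2.4139, u^k = 1.6258
Step 1: x-update.
Minimize 1*x^2 - 10*x + (5.0/2)*(x - 2.4139 + 1.6258)^2
FOC: (2*1 + 5.0)*x = 10 + 5.0*(2.4139 - 1.6258)
x^{k+1} = 1.9915
Step 2: z-update.
Minimize 3*z^2 + 4*z + (5.0/2)*(1.9915 - z + 1.6258)^2
FOC: (2*3 + 5.0)*z = -4 + 5.0*(1.9915 + 1.6258)
z^{k+1} = 1.2806
Step 3: u-update.
u^{k+1} = 1.6258 + 1.9915 - 1.2806 = 2.3367
Step 4: Primal residual = |1.9915 - 1.2806| = 0.7109


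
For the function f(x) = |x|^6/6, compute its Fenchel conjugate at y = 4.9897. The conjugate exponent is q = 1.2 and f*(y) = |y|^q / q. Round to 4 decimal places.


The conjugate exponent q satisfies 1/p + 1/q = 1.
p = 6, so q = 6/(6 - 1) = 1.2
|y|^q = 4.9897^1.2 = 6.8816
f*(4.9897) = 6.8816 / 1.2 = 5.7347


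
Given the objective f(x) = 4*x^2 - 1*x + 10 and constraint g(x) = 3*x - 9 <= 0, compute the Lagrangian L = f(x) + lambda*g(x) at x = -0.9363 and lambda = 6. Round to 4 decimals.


Step 1: Evaluate f(x).
f(-0.9363) = 4*(-0.9363)^2 - 1*(-0.9363) + 10 = 14.4429
Step 2: Evaluate g(x).
g(-0.9363) = 3*-0.9363 - 9 = -11.8089
Step 3: Compute Lagrangian.
L = 14.4429 + 6*-11.8089 = -56.4105


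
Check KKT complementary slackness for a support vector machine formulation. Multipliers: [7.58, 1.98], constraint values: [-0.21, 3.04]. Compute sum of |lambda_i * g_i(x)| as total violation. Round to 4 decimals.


KKT complementary slackness check:
lambda_1 * g_1 = 7.58 * -0.21 = -1.5918
lambda_2 * g_2 = 1.98 * 3.04 = 6.0192
Total violation = 1.5918 + 6.0192 = 7.611


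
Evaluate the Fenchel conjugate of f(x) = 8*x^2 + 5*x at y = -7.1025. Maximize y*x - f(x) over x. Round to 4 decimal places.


f*(y) = sup_x {y*x - a*x^2 - b*x} = sup_x {(y-b)*x - a*x^2}
FOC: (y - b) - 2a*x = 0 => x* = (y - b)/(2a)
x* = (-7.1025 - 5)/(2*8) = -0.7564
f*(-7.1025) = (y-b)^2/(4a) = (-7.1025 - 5)^2/(4*8)
= 146.4705/32 = 4.5772


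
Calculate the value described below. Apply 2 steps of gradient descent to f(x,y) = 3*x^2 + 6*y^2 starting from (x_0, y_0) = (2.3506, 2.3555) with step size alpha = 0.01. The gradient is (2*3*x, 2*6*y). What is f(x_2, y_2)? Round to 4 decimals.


Gradient descent on f(x,y) = 3*x^2 + 6*y^2.
Starting point: (2.3506, 2.3555), alpha = 0.01
Step 1: grad_x = 2*3*2.3506 = 14.1036, grad_y = 2*6*2.3555 = 28.266
  x_1 = 2.3506 - 0.01*14.1036 = 2.2096
  y_1 = 2.3555 - 0.01*28.266 = 2.0728
Step 2: grad_x = 2*3*2.2096 = 13.2574, grad_y = 2*6*2.0728 = 24.8741
  x_2 = 2.2096 - 0.01*13.2574 = 2.077
  y_2 = 2.0728 - 0.01*24.8741 = 1.8241
f(2.077, 1.8241) = 3*2.077^2 + 6*1.8241^2 = 32.9057


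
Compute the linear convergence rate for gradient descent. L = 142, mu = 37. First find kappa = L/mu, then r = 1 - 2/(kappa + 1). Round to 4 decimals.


Step 1: Compute the condition number.
kappa = L/mu = 142/37 = 3.8378
Step 2: Compute the convergence rate.
r = 1 - 2/(kappa + 1) = 1 - 2*mu/(L + mu) = (L - mu)/(L + mu) = 105/179 = 0.5866


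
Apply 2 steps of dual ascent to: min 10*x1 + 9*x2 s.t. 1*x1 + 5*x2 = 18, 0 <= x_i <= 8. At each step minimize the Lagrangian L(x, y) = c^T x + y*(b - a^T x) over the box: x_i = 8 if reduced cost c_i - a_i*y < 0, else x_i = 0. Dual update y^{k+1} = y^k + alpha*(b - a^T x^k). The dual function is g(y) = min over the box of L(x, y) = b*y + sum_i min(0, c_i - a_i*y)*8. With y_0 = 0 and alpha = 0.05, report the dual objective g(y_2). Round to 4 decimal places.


Dual ascent for LP: min 10*x1 + 9*x2, 1*x1 + 5*x2 = 18, 0 <= x_i <= 8
Step 1: y^k = 0.0, reduced costs: (10.0, 9.0)
  x^k = (0.0, 0.0), subgradient = b - a^T x = 18.0
  y^{k+1} = 0.0 + 0.05*18.0 = 0.9
Step 2: y^k = 0.9, reduced costs: (9.1, 4.5)
  x^k = (0.0, 0.0), subgradient = b - a^T x = 18.0
  y^{k+1} = 0.9 + 0.05*18.0 = 1.8
Dual objective at y_2 = 1.8: reduced costs (8.2, 0.0), box minimizer x = (0.0, 0.0)
g(y_2) = b*y + (c1 - a1*y)*x1 + (c2 - a2*y)*x2 = 18*1.8 + 8.2*0.0 + 0.0*0.0 = 32.4 + 0.0 + 0.0 = 32.4


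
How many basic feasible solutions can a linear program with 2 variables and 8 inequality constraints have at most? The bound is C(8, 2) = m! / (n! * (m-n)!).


Each vertex corresponds to some choice of n active constraints out of m, so the number of vertices is at most C(m, n) = m! / (n!(m-n)!).
m = 8, n = 2
Numerator: 8 * 7
Denominator: 2! = 2
C(8, 2) = 28


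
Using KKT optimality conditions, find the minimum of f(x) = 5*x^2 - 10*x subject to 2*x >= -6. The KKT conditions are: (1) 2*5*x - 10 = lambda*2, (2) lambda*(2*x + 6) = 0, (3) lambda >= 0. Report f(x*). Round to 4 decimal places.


Step 1: Try lambda = 0 (constraint inactive).
Stationarity: 2*5*x - 10 = 0
x* = 10/(2*5) = 1.0
Check constraint: 2*1.0 = 2.0 >= -6 -- satisfied.
Step 2: Compute optimal value.
f(x*) = 5*1.0^2 - 10*1.0 = -5.0


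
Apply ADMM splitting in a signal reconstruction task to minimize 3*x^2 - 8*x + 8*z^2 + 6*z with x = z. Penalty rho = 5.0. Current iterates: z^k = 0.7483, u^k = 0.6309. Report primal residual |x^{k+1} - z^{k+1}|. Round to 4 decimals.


ADMM iteration with rho = 5.0, z^k = 0.7483, u^k = 0.6309
Step 1: x-update.
Minimize 3*x^2 - 8*x + (5.0/2)*(x - 0.7483 + 0.6309)^2
FOC: (2*3 + 5.0)*x = 8 + 5.0*(0.7483 - 0.6309)
x^{k+1} = 0.7806
Step 2: z-update.
Minimize 8*z^2 + 6*z + (5.0/2)*(0.7806 - z + 0.6309)^2
FOC: (2*8 + 5.0)*z = -6 + 5.0*(0.7806 + 0.6309)
z^{k+1} = 0.0504
Step 3: u-update.
u^{k+1} = 0.6309 + 0.7806 - 0.0504 = 1.3612
Step 4: Primal residual = |0.7806 - 0.0504| = 0.7303


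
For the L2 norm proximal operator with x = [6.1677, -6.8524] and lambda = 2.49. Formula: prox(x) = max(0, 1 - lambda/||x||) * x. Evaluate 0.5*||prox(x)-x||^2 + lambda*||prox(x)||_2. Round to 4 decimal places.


Step 1: Compute ||x||.
||x|| = 9.2193
Step 2: Compute scaling factor.
scale = max(0, 1 - 2.49/9.2193) = 0.7299
Step 3: prox(x) = [4.5019, -5.0017]
||prox(x)|| = 6.7293
Step 4: Proximal objective.
0.5*||prox-x||^2 = 3.1001
lambda*||prox|| = 16.756
Total = 19.8561


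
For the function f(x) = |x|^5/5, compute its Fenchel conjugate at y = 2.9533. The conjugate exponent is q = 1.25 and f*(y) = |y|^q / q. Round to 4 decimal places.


The conjugate exponent q satisfies 1/p + 1/q = 1.
p = 5, so q = 5/(5 - 1) = 1.25
|y|^q = 2.9533^1.25 = 3.8715
f*(2.9533) = 3.8715 / 1.25 = 3.0972


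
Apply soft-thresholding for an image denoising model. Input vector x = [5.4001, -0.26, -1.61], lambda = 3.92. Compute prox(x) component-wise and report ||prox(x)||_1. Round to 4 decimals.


Soft-thresholding with lambda = 3.92:
prox(5.4001) = sign(5.4001)*max(|5.4001| - 3.92, 0) = 1.4801
prox(-0.26) = sign(-0.26)*max(|-0.26| - 3.92, 0) = 0.0
prox(-1.61) = sign(-1.61)*max(|-1.61| - 3.92, 0) = 0.0
prox(x) = [1.4801, 0.0, 0.0]
||prox(x)||_1 = 1.4801 + 0.0 + 0.0 = 1.4801


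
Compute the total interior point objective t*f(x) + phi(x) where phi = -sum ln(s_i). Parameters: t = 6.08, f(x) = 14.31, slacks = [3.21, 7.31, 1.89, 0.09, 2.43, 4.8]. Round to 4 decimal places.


Step 1: Compute log-barrier.
ln values: [1.1663, 1.9892, 0.6366, -2.4079, 0.8879, 1.5686]
phi = -(1.1663 + 1.9892 + 0.6366 - 2.4079 + 0.8879 + 1.5686) = -3.8407
Step 2: Compute augmented objective.
t*f(x) = 6.08*14.31 = 87.0048
Total = 87.0048 - 3.8407 = 83.1641


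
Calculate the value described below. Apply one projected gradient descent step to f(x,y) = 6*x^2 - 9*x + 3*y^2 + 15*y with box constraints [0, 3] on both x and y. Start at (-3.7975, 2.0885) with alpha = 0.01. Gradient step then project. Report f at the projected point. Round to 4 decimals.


Step 1: Compute gradient at (-3.7975, 2.0885).
grad_x = 2*6*-3.7975 - 9 = -54.57
grad_y = 2*3*2.0885 + 15 = 27.531
Step 2: Gradient step.
x_raw = -3.7975 - 0.01*-54.57 = -3.2518
y_raw = 2.0885 - 0.01*27.531 = 1.8132
Step 3: Project onto [0, 3].
x_proj = clip(-3.2518) = 0.0
y_proj = clip(1.8132) = 1.8132
Step 4: Evaluate f.
f(0.0, 1.8132) = 37.0608


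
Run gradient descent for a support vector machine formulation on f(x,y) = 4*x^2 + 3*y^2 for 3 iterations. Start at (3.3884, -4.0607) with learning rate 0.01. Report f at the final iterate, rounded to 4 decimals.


Gradient descent on f(x,y) = 4*x^2 + 3*y^2.
Starting point: (3.3884, -4.0607), alpha = 0.01
Step 1: grad_x = 2*4*3.3884 = 27.1072, grad_y = 2*3*-4.0607 = -24.3642
  x_1 = 3.3884 - 0.01*27.1072 = 3.1173
  y_1 = -4.0607 - 0.01*-24.3642 = -3.8171
Step 2: grad_x = 2*4*3.1173 = 24.9386, grad_y = 2*3*-3.8171 = -22.9023
  x_2 = 3.1173 - 0.01*24.9386 = 2.8679
  y_2 = -3.8171 - 0.01*-22.9023 = -3.588
Step 3: grad_x = 2*4*2.8679 = 22.9435, grad_y = 2*3*-3.588 = -21.5282
  x_3 = 2.8679 - 0.01*22.9435 = 2.6385
  y_3 = -3.588 - 0.01*-21.5282 = -3.3728
f(2.6385, -3.3728) = 4*2.6385^2 + 3*(-3.3728)^2 = 61.9732


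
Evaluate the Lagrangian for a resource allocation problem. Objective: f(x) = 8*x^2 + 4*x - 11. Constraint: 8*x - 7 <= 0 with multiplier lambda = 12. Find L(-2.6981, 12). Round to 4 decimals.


Step 1: Evaluate f(x).
f(-2.6981) = 8*(-2.6981)^2 + 4*(-2.6981) - 11 = 36.4455
Step 2: Evaluate g(x).
g(-2.6981) = 8*-2.6981 - 7 = -28.5848
Step 3: Compute Lagrangian.
L = 36.4455 + 12*-28.5848 = -306.5721


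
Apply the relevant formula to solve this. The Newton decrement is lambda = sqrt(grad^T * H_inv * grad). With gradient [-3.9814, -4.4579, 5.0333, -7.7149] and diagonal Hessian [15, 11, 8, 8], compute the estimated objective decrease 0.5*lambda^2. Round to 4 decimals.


Step 1: H is diagonal, so H^(-1) * g = [-0.2654, -0.4053, 0.6292, -0.9644].
Step 2: g^T H^(-1) g = sum_i g_i^2 / H_ii
  = (-3.9814)^2/15 + (-4.4579)^2/11 + (5.0333)^2/8 + (-7.7149)^2/8
  = 1.0568 + 1.8066 + 3.1668 + 7.44 = 13.4701
Step 3: Objective decrease = 0.5 * g^T H^(-1) g = 6.7351


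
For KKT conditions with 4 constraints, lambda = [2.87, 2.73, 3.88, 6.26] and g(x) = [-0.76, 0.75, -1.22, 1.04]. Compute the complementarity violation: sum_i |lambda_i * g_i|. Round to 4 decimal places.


KKT complementary slackness check:
lambda_1 * g_1 = 2.87 * -0.76 = -2.1812
lambda_2 * g_2 = 2.73 * 0.75 = 2.0475
lambda_3 * g_3 = 3.88 * -1.22 = -4.7336
lambda_4 * g_4 = 6.26 * 1.04 = 6.5104
Total violation = 2.1812 + 2.0475 + 4.7336 + 6.5104 = 15.4727


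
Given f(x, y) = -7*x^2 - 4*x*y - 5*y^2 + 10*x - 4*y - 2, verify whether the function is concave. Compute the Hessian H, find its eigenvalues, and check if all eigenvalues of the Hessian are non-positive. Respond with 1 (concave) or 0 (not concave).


The Hessian of f(x,y) = -7*x^2 - 4*x*y - 5*y^2 + 10*x - 4*y - 2 is:
H = [[-14, -4], [-4, -10]]
Trace = -14 - 10 = -24
Determinant = -14*-10 - (-4)^2 = 124
Discriminant = (-24)^2 - 4*124 = 80.0
Eigenvalues: lambda_1 = -16.4721, lambda_2 = -7.5279
The function is concave.

1


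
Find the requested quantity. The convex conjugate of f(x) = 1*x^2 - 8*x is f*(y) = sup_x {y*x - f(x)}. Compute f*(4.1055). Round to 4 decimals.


f*(y) = sup_x {y*x - a*x^2 - b*x} = sup_x {(y-b)*x - a*x^2}
FOC: (y - b) - 2a*x = 0 => x* = (y - b)/(2a)
x* = (4.1055 + 8)/(2*1) = 6.0528
f*(4.1055) = (y-b)^2/(4a) = (4.1055 + 8)^2/(4*1)
= 146.5431/4 = 36.6358


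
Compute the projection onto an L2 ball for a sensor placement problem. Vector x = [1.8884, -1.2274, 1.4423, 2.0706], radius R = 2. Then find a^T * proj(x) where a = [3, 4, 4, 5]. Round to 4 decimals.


Step 1: Compute ||x|| (intermediates to 6 decimals).
||x|| = sqrt(1.8884^2 + (-1.2274)^2 + 1.4423^2 + 2.0706^2) = 3.382333
Step 2: Project.
Since ||x|| > R, scale = R/||x|| = 2/3.382333 = 0.591308, proj(x) = scale * x
proj(x) = [1.116626, -0.725771, 0.852844, 1.224362]
Step 3: Dot product.
a^T * proj(x) = 3*1.116626 + 4*(-0.725771) + 4*0.852844 + 5*1.224362 = 9.98


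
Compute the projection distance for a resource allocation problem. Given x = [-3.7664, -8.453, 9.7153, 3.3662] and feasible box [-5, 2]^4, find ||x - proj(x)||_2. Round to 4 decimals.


Project each component onto [-5, 2].
clip(-3.7664) = -3.7664, clip(-8.453) = -5.0, clip(9.7153) = 2.0, clip(3.3662) = 2.0
Projection = [-3.7664, -5.0, 2.0, 2.0]
Squared diffs: [0.0, 11.9232, 59.5259, 1.8665]
Distance = sqrt(73.3156) = 8.5625


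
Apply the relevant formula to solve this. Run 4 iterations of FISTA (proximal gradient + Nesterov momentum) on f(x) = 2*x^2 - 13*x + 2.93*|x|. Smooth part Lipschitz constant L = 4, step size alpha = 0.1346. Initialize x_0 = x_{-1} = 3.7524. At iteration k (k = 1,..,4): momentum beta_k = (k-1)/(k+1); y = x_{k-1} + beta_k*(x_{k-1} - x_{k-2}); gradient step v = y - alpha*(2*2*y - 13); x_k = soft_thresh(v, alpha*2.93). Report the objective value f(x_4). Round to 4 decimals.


FISTA on f(x) = 2*x^2 - 13*x + 2.93*|x|
L = 4, alpha = 0.1346
Iteration 1: beta = 0.0, y = 3.7524 + 0.0*(3.7524 - 3.7524) = 3.7524
  grad(y) = 2.0096, v = y - alpha*grad = 3.4819
  prox(v) = soft_thresh(3.4819, 0.3944) = 3.0875
Iteration 2: beta = 0.3333, y = 3.0875 + 0.3333*(3.0875 - 3.7524) = 2.8659
  grad(y) = -1.5364, v = y - alpha*grad = 3.0727
  prox(v) = soft_thresh(3.0727, 0.3944) = 2.6783
Iteration 3: beta = 0.5, y = 2.6783 + 0.5*(2.6783 - 3.0875) = 2.4737
  grad(y) = -3.1051, v = y - alpha*grad = 2.8917
  prox(v) = soft_thresh(2.8917, 0.3944) = 2.4973
Iteration 4: beta = 0.6, y = 2.4973 + 0.6*(2.4973 - 2.6783) = 2.3887
  grad(y) = -3.4453, v = y - alpha*grad = 2.8524
  prox(v) = soft_thresh(2.8524, 0.3944) = 2.458
f(x_4) = 2*2.458^2 - 13*2.458 + 2.93*|2.458| = -12.6685


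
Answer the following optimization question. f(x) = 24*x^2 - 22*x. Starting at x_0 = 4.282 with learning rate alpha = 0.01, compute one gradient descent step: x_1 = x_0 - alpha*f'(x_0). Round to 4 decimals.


We compute the gradient at x_0 and apply the update.
f'(x) = 48*x - 22
f'(4.282) = 48*4.282 - 22 = 183.536
x_1 = 4.282 - 0.01*183.536 = 2.4466


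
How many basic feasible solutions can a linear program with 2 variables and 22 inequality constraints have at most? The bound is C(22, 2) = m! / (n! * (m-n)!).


Each vertex corresponds to some choice of n active constraints out of m, so the number of vertices is at most C(m, n) = m! / (n!(m-n)!).
m = 22, n = 2
Numerator: 22 * 21
Denominator: 2! = 2
C(22, 2) = 231


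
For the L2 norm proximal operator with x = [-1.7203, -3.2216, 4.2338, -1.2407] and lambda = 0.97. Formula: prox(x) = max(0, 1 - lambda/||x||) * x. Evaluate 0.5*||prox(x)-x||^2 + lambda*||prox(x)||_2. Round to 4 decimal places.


Step 1: Compute ||x||.
||x|| = 5.7273
Step 2: Compute scaling factor.
scale = max(0, 1 - 0.97/5.7273) = 0.8306
Step 3: prox(x) = [-1.4289, -2.676, 3.5168, -1.0306]
||prox(x)|| = 4.7573
Step 4: Proximal objective.
0.5*||prox-x||^2 = 0.4705
lambda*||prox|| = 4.6146
Total = 5.0851


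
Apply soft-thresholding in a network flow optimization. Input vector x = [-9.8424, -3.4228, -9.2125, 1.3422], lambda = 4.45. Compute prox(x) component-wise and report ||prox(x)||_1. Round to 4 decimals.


Soft-thresholding with lambda = 4.45:
prox(-9.8424) = sign(-9.8424)*max(|-9.8424| - 4.45, 0) = -5.3924
prox(-3.4228) = sign(-3.4228)*max(|-3.4228| - 4.45, 0) = 0.0
prox(-9.2125) = sign(-9.2125)*max(|-9.2125| - 4.45, 0) = -4.7625
prox(1.3422) = sign(1.3422)*max(|1.3422| - 4.45, 0) = 0.0
prox(x) = [-5.3924, 0.0, -4.7625, 0.0]
||prox(x)||_1 = 5.3924 + 0.0 + 4.7625 + 0.0 = 10.1549


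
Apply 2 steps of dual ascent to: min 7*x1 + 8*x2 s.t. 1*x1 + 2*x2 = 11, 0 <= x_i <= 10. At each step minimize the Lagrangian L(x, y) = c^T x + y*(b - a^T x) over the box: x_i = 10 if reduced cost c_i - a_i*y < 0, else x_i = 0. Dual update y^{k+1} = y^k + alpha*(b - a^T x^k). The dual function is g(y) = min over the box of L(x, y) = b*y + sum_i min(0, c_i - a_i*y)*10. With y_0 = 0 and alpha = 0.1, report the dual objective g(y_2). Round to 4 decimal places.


Dual ascent for LP: min 7*x1 + 8*x2, 1*x1 + 2*x2 = 11, 0 <= x_i <= 10
Step 1: y^k = 0.0, reduced costs: (7.0, 8.0)
  x^k = (0.0, 0.0), subgradient = b - a^T x = 11.0
  y^{k+1} = 0.0 + 0.1*11.0 = 1.1
Step 2: y^k = 1.1, reduced costs: (5.9, 5.8)
  x^k = (0.0, 0.0), subgradient = b - a^T x = 11.0
  y^{k+1} = 1.1 + 0.1*11.0 = 2.2
Dual objective at y_2 = 2.2: reduced costs (4.8, 3.6), box minimizer x = (0.0, 0.0)
g(y_2) = b*y + (c1 - a1*y)*x1 + (c2 - a2*y)*x2 = 11*2.2 + 4.8*0.0 + 3.6*0.0 = 24.2 + 0.0 + 0.0 = 24.2


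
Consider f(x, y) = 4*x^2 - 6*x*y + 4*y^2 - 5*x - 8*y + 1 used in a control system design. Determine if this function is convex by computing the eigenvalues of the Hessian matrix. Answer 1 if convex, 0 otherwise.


The Hessian of f(x,y) = 4*x^2 - 6*x*y + 4*y^2 - 5*x - 8*y + 1 is:
H = [[8, -6], [-6, 8]]
Trace = 8 + 8 = 16
Determinant = 8*8 - (-6)^2 = 28
Discriminant = (16)^2 - 4*28 = 144.0
Eigenvalues: lambda_1 = 2.0, lambda_2 = 14.0
The function is convex.

1


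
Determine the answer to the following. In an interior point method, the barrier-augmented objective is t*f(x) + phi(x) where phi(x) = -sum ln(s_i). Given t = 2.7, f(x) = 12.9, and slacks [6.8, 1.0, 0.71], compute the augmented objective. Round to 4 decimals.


Step 1: Compute log-barrier.
ln values: [1.9169, 0.0, -0.3425]
phi = -(1.9169 + 0.0 - 0.3425) = -1.5744
Step 2: Compute augmented objective.
t*f(x) = 2.7*12.9 = 34.83
Total = 34.83 - 1.5744 = 33.2556


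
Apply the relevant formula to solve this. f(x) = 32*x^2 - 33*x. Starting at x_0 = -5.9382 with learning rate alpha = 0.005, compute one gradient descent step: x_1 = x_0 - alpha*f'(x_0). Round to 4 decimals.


We compute the gradient at x_0 and apply the update.
f'(x) = 64*x - 33
f'(-5.9382) = 64*-5.9382 - 33 = -413.0448
x_1 = -5.9382 - 0.005*-413.0448 = -3.873


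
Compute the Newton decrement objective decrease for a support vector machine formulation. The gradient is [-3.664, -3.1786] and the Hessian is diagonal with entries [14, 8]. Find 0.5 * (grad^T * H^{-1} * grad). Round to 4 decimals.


Step 1: H is diagonal, so H^(-1) * g = [-0.2617, -0.3973].
Step 2: g^T H^(-1) g = sum_i g_i^2 / H_ii
  = (-3.664)^2/14 + (-3.1786)^2/8
  = 0.9589 + 1.2629 = 2.2219
Step 3: Objective decrease = 0.5 * g^T H^(-1) g = 1.1109


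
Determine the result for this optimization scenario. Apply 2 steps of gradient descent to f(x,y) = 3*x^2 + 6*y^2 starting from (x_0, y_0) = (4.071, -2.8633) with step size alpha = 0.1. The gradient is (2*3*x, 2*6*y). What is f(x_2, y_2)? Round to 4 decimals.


Gradient descent on f(x,y) = 3*x^2 + 6*y^2.
Starting point: (4.071, -2.8633), alpha = 0.1
Step 1: grad_x = 2*3*4.071 = 24.426, grad_y = 2*6*-2.8633 = -34.3596
  x_1 = 4.071 - 0.1*24.426 = 1.6284
  y_1 = -2.8633 - 0.1*-34.3596 = 0.5727
Step 2: grad_x = 2*3*1.6284 = 9.7704, grad_y = 2*6*0.5727 = 6.8719
  x_2 = 1.6284 - 0.1*9.7704 = 0.6514
  y_2 = 0.5727 - 0.1*6.8719 = -0.1145
f(0.6514, -0.1145) = 3*0.6514^2 + 6*(-0.1145)^2 = 1.3515


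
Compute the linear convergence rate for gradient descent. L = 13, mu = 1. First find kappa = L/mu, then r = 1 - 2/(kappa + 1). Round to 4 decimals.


Step 1: Compute the condition number.
kappa = L/mu = 13/1 = 13.0
Step 2: Compute the convergence rate.
r = 1 - 2/(kappa + 1) = 1 - 2*mu/(L + mu) = (L - mu)/(L + mu) = 12/14 = 0.8571


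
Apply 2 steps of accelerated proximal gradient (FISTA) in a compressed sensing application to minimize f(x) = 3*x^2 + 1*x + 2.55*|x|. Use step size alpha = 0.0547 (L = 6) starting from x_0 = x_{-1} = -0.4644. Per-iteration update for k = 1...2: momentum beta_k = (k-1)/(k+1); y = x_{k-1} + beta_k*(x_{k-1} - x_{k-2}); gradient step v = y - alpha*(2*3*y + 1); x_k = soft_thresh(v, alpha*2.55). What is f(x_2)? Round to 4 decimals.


FISTA on f(x) = 3*x^2 + 1*x + 2.55*|x|
L = 6, alpha = 0.0547
Iteration 1: beta = 0.0, y = -0.4644 + 0.0*(-0.4644 + 0.4644) = -0.4644
  grad(y) = -1.7864, v = y - alpha*grad = -0.3667
  prox(v) = soft_thresh(-0.3667, 0.1395) = -0.2272
Iteration 2: beta = 0.3333, y = -0.2272 + 0.3333*(-0.2272 + 0.4644) = -0.1481
  grad(y) = 0.1112, v = y - alpha*grad = -0.1542
  prox(v) = soft_thresh(-0.1542, 0.1395) = -0.0147
f(x_2) = 3*(-0.0147)^2 + 1*(-0.0147) + 2.55*|-0.0147| = 0.0235


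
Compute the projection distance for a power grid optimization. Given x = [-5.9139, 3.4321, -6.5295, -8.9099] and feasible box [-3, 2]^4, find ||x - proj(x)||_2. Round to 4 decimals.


Project each component onto [-3, 2].
clip(-5.9139) = -3.0, clip(3.4321) = 2.0, clip(-6.5295) = -3.0, clip(-8.9099) = -3.0
Projection = [-3.0, 2.0, -3.0, -3.0]
Squared diffs: [8.4908, 2.0509, 12.4574, 34.9269]
Distance = sqrt(57.926) = 7.6109


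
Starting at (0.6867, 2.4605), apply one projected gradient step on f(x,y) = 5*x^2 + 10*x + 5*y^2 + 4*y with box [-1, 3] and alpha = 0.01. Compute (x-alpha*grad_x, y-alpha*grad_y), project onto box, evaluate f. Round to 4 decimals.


Step 1: Compute gradient at (0.6867, 2.4605).
grad_x = 2*5*0.6867 + 10 = 16.867
grad_y = 2*5*2.4605 + 4 = 28.605
Step 2: Gradient step.
x_raw = 0.6867 - 0.01*16.867 = 0.518
y_raw = 2.4605 - 0.01*28.605 = 2.1745
Step 3: Project onto [-1, 3].
x_proj = clip(0.518) = 0.518
y_proj = clip(2.1745) = 2.1745
Step 4: Evaluate f.
f(0.518, 2.1745) = 38.861


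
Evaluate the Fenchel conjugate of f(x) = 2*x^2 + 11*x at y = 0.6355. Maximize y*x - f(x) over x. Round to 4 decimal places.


f*(y) = sup_x {y*x - a*x^2 - b*x} = sup_x {(y-b)*x - a*x^2}
FOC: (y - b) - 2a*x = 0 => x* = (y - b)/(2a)
x* = (0.6355 - 11)/(2*2) = -2.5911
f*(0.6355) = (y-b)^2/(4a) = (0.6355 - 11)^2/(4*2)
= 107.4229/8 = 13.4279


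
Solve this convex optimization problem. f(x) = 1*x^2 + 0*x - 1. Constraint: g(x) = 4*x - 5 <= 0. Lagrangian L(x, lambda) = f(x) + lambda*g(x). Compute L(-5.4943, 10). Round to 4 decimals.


Step 1: Evaluate f(x).
f(-5.4943) = 1*(-5.4943)^2 + 0*(-5.4943) - 1 = 29.1873
Step 2: Evaluate g(x).
g(-5.4943) = 4*-5.4943 - 5 = -26.9772
Step 3: Compute Lagrangian.
L = 29.1873 + 10*-26.9772 = -240.5847


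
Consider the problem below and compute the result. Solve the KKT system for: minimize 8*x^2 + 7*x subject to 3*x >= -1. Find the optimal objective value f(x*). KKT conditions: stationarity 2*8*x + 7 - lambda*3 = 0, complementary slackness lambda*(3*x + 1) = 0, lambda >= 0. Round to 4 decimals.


Step 1: Try lambda = 0 (constraint inactive).
x_unc = -7/(2*8) = -0.4375
Check: 3*-0.4375 = -1.3125 < -1 -- violated!
Step 2: Constraint must be active: 3*x = -1
x* = -1/3 = -0.3333 (rounded; the exact value -1/3 is used below)
lambda = (2*8*(-1/3) + 7)/3 = 0.5556
Step 3: Compute optimal value.
f(x*) = 8*(-1/3)^2 + 7*(-1/3) = -1.4444


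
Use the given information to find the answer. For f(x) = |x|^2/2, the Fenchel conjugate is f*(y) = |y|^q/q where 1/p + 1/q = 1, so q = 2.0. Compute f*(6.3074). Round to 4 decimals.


The conjugate exponent q satisfies 1/p + 1/q = 1.
p = 2, so q = 2/(2 - 1) = 2.0
|y|^q = 6.3074^2.0 = 39.7833
f*(6.3074) = 39.7833 / 2.0 = 19.8916


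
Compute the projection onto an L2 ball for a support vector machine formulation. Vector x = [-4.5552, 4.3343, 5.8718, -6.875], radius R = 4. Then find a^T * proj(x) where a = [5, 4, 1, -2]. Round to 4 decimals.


Step 1: Compute ||x|| (intermediates to 6 decimals).
||x|| = sqrt((-4.5552)^2 + 4.3343^2 + 5.8718^2 + (-6.875)^2) = 11.012705
Step 2: Project.
Since ||x|| > R, scale = R/||x|| = 4/11.012705 = 0.363217, proj(x) = scale * x
proj(x) = [-1.654526, 1.574291, 2.132738, -2.497117]
Step 3: Dot product.
a^T * proj(x) = 5*(-1.654526) + 4*1.574291 + 1*2.132738 - 2*(-2.497117) = 5.1515


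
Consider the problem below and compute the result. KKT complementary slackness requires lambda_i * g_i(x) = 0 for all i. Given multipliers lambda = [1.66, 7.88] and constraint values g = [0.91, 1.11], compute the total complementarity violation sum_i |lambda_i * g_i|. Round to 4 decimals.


KKT complementary slackness check:
lambda_1 * g_1 = 1.66 * 0.91 = 1.5106
lambda_2 * g_2 = 7.88 * 1.11 = 8.7468
Total violation = 1.5106 + 8.7468 = 10.2574


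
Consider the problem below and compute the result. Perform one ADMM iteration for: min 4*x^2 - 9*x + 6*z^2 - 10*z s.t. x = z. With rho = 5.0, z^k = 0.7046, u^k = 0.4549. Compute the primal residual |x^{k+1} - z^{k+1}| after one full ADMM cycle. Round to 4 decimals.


ADMM iteration with rho = 5.0, z^k = 0.7046, u^k = 0.4549
Step 1: x-update.
Minimize 4*x^2 - 9*x + (5.0/2)*(x - 0.7046 + 0.4549)^2
FOC: (2*4 + 5.0)*x = 9 + 5.0*(0.7046 - 0.4549)
x^{k+1} = 0.7883
Step 2: z-update.
Minimize 6*z^2 - 10*z + (5.0/2)*(0.7883 - z + 0.4549)^2
FOC: (2*6 + 5.0)*z = 10 + 5.0*(0.7883 + 0.4549)
z^{k+1} = 0.9539
Step 3: u-update.
u^{k+1} = 0.4549 + 0.7883 - 0.9539 = 0.2894
Step 4: Primal residual = |0.7883 - 0.9539| = 0.1655


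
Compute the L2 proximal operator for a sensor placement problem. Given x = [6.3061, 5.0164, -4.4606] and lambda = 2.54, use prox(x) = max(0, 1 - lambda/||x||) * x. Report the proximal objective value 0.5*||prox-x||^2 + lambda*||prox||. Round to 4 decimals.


Step 1: Compute ||x||.
||x|| = 9.2102
Step 2: Compute scaling factor.
scale = max(0, 1 - 2.54/9.2102) = 0.7242
Step 3: prox(x) = [4.567, 3.633, -3.2305]
||prox(x)|| = 6.6702
Step 4: Proximal objective.
0.5*||prox-x||^2 = 3.2258
lambda*||prox|| = 16.9423
Total = 20.1682


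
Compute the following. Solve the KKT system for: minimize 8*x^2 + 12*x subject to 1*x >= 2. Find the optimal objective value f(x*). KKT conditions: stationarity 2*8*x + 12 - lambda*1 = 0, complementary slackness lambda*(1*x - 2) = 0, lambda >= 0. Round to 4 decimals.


Step 1: Try lambda = 0 (constraint inactive).
x_unc = -12/(2*8) = -0.75
Check: 1*-0.75 = -0.75 < 2 -- violated!
Step 2: Constraint must be active: 1*x = 2
x* = 2/1 = 2.0
lambda = (2*8*2.0 + 12)/1 = 44.0
Step 3: Compute optimal value.
f(x*) = 8*2.0^2 + 12*2.0 = 56.0


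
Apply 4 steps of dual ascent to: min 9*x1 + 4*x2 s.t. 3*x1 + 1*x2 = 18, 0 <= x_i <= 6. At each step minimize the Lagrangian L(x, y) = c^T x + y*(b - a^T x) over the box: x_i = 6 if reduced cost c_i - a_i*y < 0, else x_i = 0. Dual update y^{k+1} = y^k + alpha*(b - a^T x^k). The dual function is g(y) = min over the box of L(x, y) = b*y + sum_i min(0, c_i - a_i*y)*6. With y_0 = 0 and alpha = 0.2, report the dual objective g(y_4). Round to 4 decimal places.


Dual ascent for LP: min 9*x1 + 4*x2, 3*x1 + 1*x2 = 18, 0 <= x_i <= 6
Step 1: y^k = 0.0, reduced costs: (9.0, 4.0)
  x^k = (0.0, 0.0), subgradient = b - a^T x = 18.0
  y^{k+1} = 0.0 + 0.2*18.0 = 3.6
Step 2: y^k = 3.6, reduced costs: (-1.8, 0.4)
  x^k = (6.0, 0.0), subgradient = b - a^T x = 0.0
  y^{k+1} = 3.6 + 0.2*0.0 = 3.6
Step 3: y^k = 3.6, reduced costs: (-1.8, 0.4)
  x^k = (6.0, 0.0), subgradient = b - a^T x = 0.0
  y^{k+1} = 3.6 + 0.2*0.0 = 3.6
Step 4: y^k = 3.6, reduced costs: (-1.8, 0.4)
  x^k = (6.0, 0.0), subgradient = b - a^T x = 0.0
  y^{k+1} = 3.6 + 0.2*0.0 = 3.6
Dual objective at y_4 = 3.6: reduced costs (-1.8, 0.4), box minimizer x = (6.0, 0.0)
g(y_4) = b*y + (c1 - a1*y)*x1 + (c2 - a2*y)*x2 = 18*3.6 + (-1.8)*6.0 + 0.4*0.0 = 64.8 - 10.8 + 0.0 = 54.0


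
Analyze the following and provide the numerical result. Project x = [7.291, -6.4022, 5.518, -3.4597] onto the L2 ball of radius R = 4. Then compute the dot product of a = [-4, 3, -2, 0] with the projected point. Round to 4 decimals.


Step 1: Compute ||x|| (intermediates to 6 decimals).
||x|| = sqrt(7.291^2 + (-6.4022)^2 + 5.518^2 + (-3.4597)^2) = 11.68609
Step 2: Project.
Since ||x|| > R, scale = R/||x|| = 4/11.68609 = 0.342287, proj(x) = scale * x
proj(x) = [2.495615, -2.19139, 1.88874, -1.18421]
Step 3: Dot product.
a^T * proj(x) = -4*2.495615 + 3*(-2.19139) - 2*1.88874 + 0*(-1.18421) = -20.3341


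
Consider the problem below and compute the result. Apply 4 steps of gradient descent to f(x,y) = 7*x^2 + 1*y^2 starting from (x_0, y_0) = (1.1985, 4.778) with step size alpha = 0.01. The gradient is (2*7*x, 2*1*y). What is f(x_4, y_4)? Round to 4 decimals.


Gradient descent on f(x,y) = 7*x^2 + 1*y^2.
Starting point: (1.1985, 4.778), alpha = 0.01
Step 1: grad_x = 2*7*1.1985 = 16.779, grad_y = 2*1*4.778 = 9.556
  x_1 = 1.1985 - 0.01*16.779 = 1.0307
  y_1 = 4.778 - 0.01*9.556 = 4.6824
Step 2: grad_x = 2*7*1.0307 = 14.4299, grad_y = 2*1*4.6824 = 9.3649
  x_2 = 1.0307 - 0.01*14.4299 = 0.8864
  y_2 = 4.6824 - 0.01*9.3649 = 4.5888
Step 3: grad_x = 2*7*0.8864 = 12.4097, grad_y = 2*1*4.5888 = 9.1776
  x_3 = 0.8864 - 0.01*12.4097 = 0.7623
  y_3 = 4.5888 - 0.01*9.1776 = 4.497
Step 4: grad_x = 2*7*0.7623 = 10.6724, grad_y = 2*1*4.497 = 8.994
  x_4 = 0.7623 - 0.01*10.6724 = 0.6556
  y_4 = 4.497 - 0.01*8.994 = 4.4071
f(0.6556, 4.4071) = 7*0.6556^2 + 1*4.4071^2 = 22.4309


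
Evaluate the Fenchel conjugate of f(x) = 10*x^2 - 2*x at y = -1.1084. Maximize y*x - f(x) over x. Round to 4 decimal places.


f*(y) = sup_x {y*x - a*x^2 - b*x} = sup_x {(y-b)*x - a*x^2}
FOC: (y - b) - 2a*x = 0 => x* = (y - b)/(2a)
x* = (-1.1084 + 2)/(2*10) = 0.0446
f*(-1.1084) = (y-b)^2/(4a) = (-1.1084 + 2)^2/(4*10)
= 0.795/40 = 0.0199


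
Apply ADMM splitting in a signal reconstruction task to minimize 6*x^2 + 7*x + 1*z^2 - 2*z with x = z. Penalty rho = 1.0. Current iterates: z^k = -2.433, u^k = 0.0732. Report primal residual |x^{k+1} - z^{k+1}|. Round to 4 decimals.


ADMM iteration with rho = 1.0, z^k = -2.433, u^k = 0.0732
Step 1: x-update.
Minimize 6*x^2 + 7*x + (1.0/2)*(x + 2.433 + 0.0732)^2
FOC: (2*6 + 1.0)*x = -7 + 1.0*(-2.433 - 0.0732)
x^{k+1} = -0.7312
Step 2: z-update.
Minimize 1*z^2 - 2*z + (1.0/2)*(-0.7312 - z + 0.0732)^2
FOC: (2*1 + 1.0)*z = 2 + 1.0*(-0.7312 + 0.0732)
z^{k+1} = 0.4473
Step 3: u-update.
u^{k+1} = 0.0732 - 0.7312 - 0.4473 = -1.1054
Step 4: Primal residual = |-0.7312 - 0.4473| = 1.1786


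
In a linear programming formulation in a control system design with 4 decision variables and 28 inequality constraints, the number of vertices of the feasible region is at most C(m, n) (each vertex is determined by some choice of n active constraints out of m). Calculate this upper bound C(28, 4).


Each vertex corresponds to some choice of n active constraints out of m, so the number of vertices is at most C(m, n) = m! / (n!(m-n)!).
m = 28, n = 4
Numerator: 28 * 27 * 26 * 25
Denominator: 4! = 24
C(28, 4) = 20475


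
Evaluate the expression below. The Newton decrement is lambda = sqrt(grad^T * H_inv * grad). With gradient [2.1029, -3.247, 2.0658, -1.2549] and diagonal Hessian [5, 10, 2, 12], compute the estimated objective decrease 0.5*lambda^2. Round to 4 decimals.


Step 1: H is diagonal, so H^(-1) * g = [0.4206, -0.3247, 1.0329, -0.1046].
Step 2: g^T H^(-1) g = sum_i g_i^2 / H_ii
  = (2.1029)^2/5 + (-3.247)^2/10 + (2.0658)^2/2 + (-1.2549)^2/12
  = 0.8844 + 1.0543 + 2.1338 + 0.1312 = 4.2037
Step 3: Objective decrease = 0.5 * g^T H^(-1) g = 2.1019


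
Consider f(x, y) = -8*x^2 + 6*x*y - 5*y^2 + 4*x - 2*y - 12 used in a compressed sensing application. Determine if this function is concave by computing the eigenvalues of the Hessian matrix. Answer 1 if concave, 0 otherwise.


The Hessian of f(x,y) = -8*x^2 + 6*x*y - 5*y^2 + 4*x - 2*y - 12 is:
H = [[-16, 6], [6, -10]]
Trace = -16 - 10 = -26
Determinant = -16*-10 - (6)^2 = 124
Discriminant = (-26)^2 - 4*124 = 180.0
Eigenvalues: lambda_1 = -19.7082, lambda_2 = -6.2918
The function is concave.

1


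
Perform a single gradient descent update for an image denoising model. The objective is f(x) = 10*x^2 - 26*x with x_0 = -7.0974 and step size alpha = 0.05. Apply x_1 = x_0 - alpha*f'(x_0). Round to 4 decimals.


We compute the gradient at x_0 and apply the update.
f'(x) = 20*x - 26
f'(-7.0974) = 20*-7.0974 - 26 = -167.948
x_1 = -7.0974 - 0.05*-167.948 = 1.3


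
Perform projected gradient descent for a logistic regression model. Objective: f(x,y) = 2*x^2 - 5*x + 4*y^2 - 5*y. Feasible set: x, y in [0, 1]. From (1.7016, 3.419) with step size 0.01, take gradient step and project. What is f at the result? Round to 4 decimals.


Step 1: Compute gradient at (1.7016, 3.419).
grad_x = 2*2*1.7016 - 5 = 1.8064
grad_y = 2*4*3.419 - 5 = 22.352
Step 2: Gradient step.
x_raw = 1.7016 - 0.01*1.8064 = 1.6835
y_raw = 3.419 - 0.01*22.352 = 3.1955
Step 3: Project onto [0, 1].
x_proj = clip(1.6835) = 1.0
y_proj = clip(3.1955) = 1.0
Step 4: Evaluate f.
f(1.0, 1.0) = -4.0


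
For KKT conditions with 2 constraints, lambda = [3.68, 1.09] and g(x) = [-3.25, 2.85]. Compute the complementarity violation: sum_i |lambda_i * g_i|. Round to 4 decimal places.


KKT complementary slackness check:
lambda_1 * g_1 = 3.68 * -3.25 = -11.96
lambda_2 * g_2 = 1.09 * 2.85 = 3.1065
Total violation = 11.96 + 3.1065 = 15.0665


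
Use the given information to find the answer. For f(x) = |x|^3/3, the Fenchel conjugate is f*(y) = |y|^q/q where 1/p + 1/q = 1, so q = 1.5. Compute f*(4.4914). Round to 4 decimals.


The conjugate exponent q satisfies 1/p + 1/q = 1.
p = 3, so q = 3/(3 - 1) = 1.5
|y|^q = 4.4914^1.5 = 9.5186
f*(4.4914) = 9.5186 / 1.5 = 6.3457


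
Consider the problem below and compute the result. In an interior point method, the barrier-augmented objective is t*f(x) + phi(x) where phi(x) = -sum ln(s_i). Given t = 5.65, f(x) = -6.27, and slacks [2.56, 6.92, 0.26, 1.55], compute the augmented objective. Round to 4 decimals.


Step 1: Compute log-barrier.
ln values: [0.94, 1.9344, -1.3471, 0.4383]
phi = -(0.94 + 1.9344 - 1.3471 + 0.4383) = -1.9656
Step 2: Compute augmented objective.
t*f(x) = 5.65*-6.27 = -35.4255
Total = -35.4255 - 1.9656 = -37.3911


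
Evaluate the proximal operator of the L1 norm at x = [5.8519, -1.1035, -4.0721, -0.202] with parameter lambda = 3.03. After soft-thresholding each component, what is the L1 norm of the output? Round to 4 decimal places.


Soft-thresholding with lambda = 3.03:
prox(5.8519) = sign(5.8519)*max(|5.8519| - 3.03, 0) = 2.8219
prox(-1.1035) = sign(-1.1035)*max(|-1.1035| - 3.03, 0) = 0.0
prox(-4.0721) = sign(-4.0721)*max(|-4.0721| - 3.03, 0) = -1.0421
prox(-0.202) = sign(-0.202)*max(|-0.202| - 3.03, 0) = 0.0
prox(x) = [2.8219, 0.0, -1.0421, 0.0]
||prox(x)||_1 = 2.8219 + 0.0 + 1.0421 + 0.0 = 3.864


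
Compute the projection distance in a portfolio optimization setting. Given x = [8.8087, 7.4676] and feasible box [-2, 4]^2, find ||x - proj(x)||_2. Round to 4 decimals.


Project each component onto [-2, 4].
clip(8.8087) = 4.0, clip(7.4676) = 4.0
Projection = [4.0, 4.0]
Squared diffs: [23.1236, 12.0242]
Distance = sqrt(35.1478) = 5.9286


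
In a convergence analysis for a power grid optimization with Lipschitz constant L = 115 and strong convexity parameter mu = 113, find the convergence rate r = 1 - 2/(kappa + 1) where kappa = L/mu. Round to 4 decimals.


Step 1: Compute the condition number.
kappa = L/mu = 115/113 = 1.0177
Step 2: Compute the convergence rate.
r = 1 - 2/(kappa + 1) = 1 - 2*mu/(L + mu) = (L - mu)/(L + mu) = 2/228 = 0.0088
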